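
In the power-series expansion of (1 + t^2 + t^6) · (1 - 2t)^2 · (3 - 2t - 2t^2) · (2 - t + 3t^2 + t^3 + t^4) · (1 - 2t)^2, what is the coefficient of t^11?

(1 + t^2 + t^6) has coefficients 1,0,1,0,0,0,1 for degrees 0…6.
(1 - 2t)^2 has coefficients 1,-4,4,0,0,0,0,0,0,0,0,0 for degrees 0…11.
Multiplying by (3 - 2t - 2t^2) gives running coefficients 3,-14,18,0,-8,0,0,0,0,0,0,0 for degrees 0…11.
Multiplying by (2 - t + 3t^2 + t^3 + t^4) gives running coefficients 6,-31,59,-57,27,12,-6,-8,-8,0,0,0 for degrees 0…11.
Finally multiplying by (1 - 2t)^2, the product of all factors after the first has coefficients 6,-55,207,-417,491,-324,54,64,0,0,-32,0 for degrees 0…11.
[t^11] = 1·0 + 1·0 + 1·(-324) = -324.

-324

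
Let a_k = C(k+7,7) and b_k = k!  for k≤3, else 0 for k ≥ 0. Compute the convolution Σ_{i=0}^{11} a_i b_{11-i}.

This is [x^11] in the product of the two ordinary generating functions.
Σ = 1·0 + 8·0 + 36·0 + 120·0 + 330·0 + 792·0 + 1716·0 + 3432·0 + 6435·6 + 11440·2 + 19448·1 + 31824·1 = 112762.

112762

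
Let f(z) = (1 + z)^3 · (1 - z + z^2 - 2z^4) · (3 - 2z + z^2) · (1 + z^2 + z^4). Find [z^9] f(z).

(1 + z)^3 has coefficients 1,3,3,1 for degrees 0…3.
(1 - z + z^2 - 2z^4) has coefficients 1,-1,1,0,-2,0,0,0,0,0 for degrees 0…9.
Multiplying by (3 - 2z + z^2) gives running coefficients 3,-5,6,-3,-5,4,-2,0,0,0 for degrees 0…9.
Finally multiplying by (1 + z^2 + z^4), the product of all factors after the first has coefficients 3,-5,9,-8,4,-4,-1,1,-7,4 for degrees 0…9.
[z^9] = 1·4 + 3·(-7) + 3·1 + 1·(-1) = -15.

-15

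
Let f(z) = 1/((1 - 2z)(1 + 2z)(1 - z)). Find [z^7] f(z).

85

Partial fractions give a closed form: a_n = (1)·2^n + (1/3)·(-2)^n + (-1/3)·1^n.
At n = 7: a_7 = 85.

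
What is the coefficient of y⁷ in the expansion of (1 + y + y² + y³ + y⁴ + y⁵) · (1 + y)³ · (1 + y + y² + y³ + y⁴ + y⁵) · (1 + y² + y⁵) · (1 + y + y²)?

(1 + y + y² + y³ + y⁴ + y⁵) has coefficients 1,1,1,1,1,1 for degrees 0…5.
(1 + y)³ has coefficients 1,3,3,1,0,0,0,0 for degrees 0…7.
Multiplying by (1 + y + y² + y³ + y⁴ + y⁵) gives running coefficients 1,4,7,8,8,8,7,4 for degrees 0…7.
Multiplying by (1 + y² + y⁵) gives running coefficients 1,4,8,12,15,17,19,19 for degrees 0…7.
Finally multiplying by (1 + y + y²), the product of all factors after the first has coefficients 1,5,13,24,35,44,51,55 for degrees 0…7.
[y⁷] = 1·55 + 1·51 + 1·44 + 1·35 + 1·24 + 1·13 = 222.

222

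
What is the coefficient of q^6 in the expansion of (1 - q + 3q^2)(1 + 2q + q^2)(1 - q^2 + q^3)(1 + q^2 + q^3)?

(1 - q + 3q^2) has coefficients 1,-1,3 for degrees 0…2.
(1 + 2q + q^2) has coefficients 1,2,1,0,0,0,0 for degrees 0…6.
Multiplying by (1 - q^2 + q^3) gives running coefficients 1,2,0,-1,1,1,0 for degrees 0…6.
Finally multiplying by (1 + q^2 + q^3), the product of all factors after the first has coefficients 1,2,1,2,3,0,0 for degrees 0…6.
[q^6] = 1·0 − 1·0 + 3·3 = 9.

9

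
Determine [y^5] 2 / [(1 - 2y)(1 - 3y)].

1330

Partial fractions give a closed form: a_n = (-4)·2^n + (6)·3^n.
At n = 5: a_5 = 1330.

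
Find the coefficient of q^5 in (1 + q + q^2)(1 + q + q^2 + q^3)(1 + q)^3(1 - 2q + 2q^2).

(1 + q + q^2) has coefficients 1,1,1 for degrees 0…2.
(1 + q + q^2 + q^3) has coefficients 1,1,1,1,0,0 for degrees 0…5.
Multiplying by (1 + q)^3 gives running coefficients 1,4,7,8,7,4 for degrees 0…5.
Finally multiplying by (1 - 2q + 2q^2), the product of all factors after the first has coefficients 1,2,1,2,5,6 for degrees 0…5.
[q^5] = 1·6 + 1·5 + 1·2 = 13.

13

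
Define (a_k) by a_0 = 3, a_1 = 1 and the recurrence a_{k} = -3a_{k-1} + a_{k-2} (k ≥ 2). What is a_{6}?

The ordinary generating function has denominator 1 + 3y - y^2.
Iterating the recurrence: a_0,…,a_{6} = 3, 1, 0, 1, -3, 10, -33.

-33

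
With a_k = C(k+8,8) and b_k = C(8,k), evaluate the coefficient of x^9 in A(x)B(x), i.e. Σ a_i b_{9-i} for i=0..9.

598417

This is [x^9] in the product of the two ordinary generating functions.
Σ = 1·0 + 9·1 + 45·8 + 165·28 + 495·56 + 1287·70 + 3003·56 + 6435·28 + 12870·8 + 24310·1 = 598417.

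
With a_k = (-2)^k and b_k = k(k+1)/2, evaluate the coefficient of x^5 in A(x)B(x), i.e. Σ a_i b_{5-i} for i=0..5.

The convolution is the x^5 coefficient of A(x)B(x).
Σ = 1·15 − 2·10 + 4·6 − 8·3 + 16·1 − 32·0 = 11.

11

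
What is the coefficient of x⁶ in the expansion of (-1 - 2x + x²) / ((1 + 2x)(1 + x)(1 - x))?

20

Partial fractions give a closed form: a_n = (1/3)·(-2)^n + (-1)·(-1)^n + (-1/3)·1^n.
At n = 6: a_6 = 20.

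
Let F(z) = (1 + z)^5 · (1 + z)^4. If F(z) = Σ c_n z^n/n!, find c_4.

3024

The EGF product rule gives c_4 = Σ_{k_1+k_2=4} C(4; k_1,k_2) · ∏ g_i(k_i), where (1+z)^5 gives the falling factorial (5)_k; (1+z)^4 gives the falling factorial (4)_k.
g_1(k) for k = 0…4: 1, 5, 20, 60, 120.
g_2(k) for k = 0…4: 1, 4, 12, 24, 24.
c_4 = Σ_k C(4,k)·g_1(k)·g_2(4−k) = 1·1·24 + 4·5·24 + 6·20·12 + 4·60·4 + 1·120·1 = 24 + 480 + 1440 + 960 + 120 = 3024.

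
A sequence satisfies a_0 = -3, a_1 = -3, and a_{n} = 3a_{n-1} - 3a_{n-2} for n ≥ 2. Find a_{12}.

The ordinary generating function has denominator 1 - 3z + 3z^2.
Iterating the recurrence: a_0,…,a_{12} = -3, -3, 0, 9, 27, 54, 81, 81, 0, -243, -729, -1458, -2187.

-2187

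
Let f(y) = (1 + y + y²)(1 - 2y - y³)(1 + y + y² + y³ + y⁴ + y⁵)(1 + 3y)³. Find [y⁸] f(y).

-410

(1 + y + y²) has coefficients 1,1,1 for degrees 0…2.
(1 - 2y - y³) has coefficients 1,-2,0,-1,0,0,0,0,0 for degrees 0…8.
Multiplying by (1 + y + y² + y³ + y⁴ + y⁵) gives running coefficients 1,-1,-1,-2,-2,-2,-3,-1,-1 for degrees 0…8.
Finally multiplying by (1 + 3y)³, the product of all factors after the first has coefficients 1,8,17,-11,-74,-101,-129,-136,-145 for degrees 0…8.
[y⁸] = 1·(-145) + 1·(-136) + 1·(-129) = -410.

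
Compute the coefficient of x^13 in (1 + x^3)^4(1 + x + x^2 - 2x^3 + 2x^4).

(1 + x^3)^4 has coefficients 1,0,0,4,0,0,6,0,0,4,0,0,1 for degrees 0…12.
(1 + x + x^2 - 2x^3 + 2x^4) has coefficients 1,1,1,-2,2,0,0,0,0,0,0,0,0,0 for degrees 0…13.
[x^13] = 1·0 + 4·0 + 6·0 + 4·2 + 1·1 = 9.

9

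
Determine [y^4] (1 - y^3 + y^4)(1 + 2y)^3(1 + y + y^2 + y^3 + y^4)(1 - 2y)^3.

37

(1 - y^3 + y^4) has coefficients 1,0,0,-1,1 for degrees 0…4.
(1 + 2y)^3 has coefficients 1,6,12,8,0 for degrees 0…4.
Multiplying by (1 + y + y^2 + y^3 + y^4) gives running coefficients 1,7,19,27,27 for degrees 0…4.
Finally multiplying by (1 - 2y)^3, the product of all factors after the first has coefficients 1,1,-11,-11,37 for degrees 0…4.
[y^4] = 1·37 − 1·1 + 1·1 = 37.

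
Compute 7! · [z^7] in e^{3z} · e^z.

16384

The EGF product rule gives c_7 = Σ_{k_1+k_2=7} C(7; k_1,k_2) · ∏ g_i(k_i), where e^{3z} gives (3)^k; e^z gives (1)^k.
g_1(k) for k = 0…7: 1, 3, 9, 27, 81, 243, 729, 2187.
g_2(k) for k = 0…7: 1, 1, 1, 1, 1, 1, 1, 1.
c_7 = Σ_k C(7,k)·g_1(k)·g_2(7−k) = 1·1·1 + 7·3·1 + 21·9·1 + 35·27·1 + 35·81·1 + 21·243·1 + 7·729·1 + 1·2187·1 = 1 + 21 + 189 + 945 + 2835 + 5103 + 5103 + 2187 = 16384.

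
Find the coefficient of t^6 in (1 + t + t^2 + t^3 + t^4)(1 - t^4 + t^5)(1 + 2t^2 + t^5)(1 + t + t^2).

(1 + t + t^2 + t^3 + t^4) has coefficients 1,1,1,1,1 for degrees 0…4.
(1 - t^4 + t^5) has coefficients 1,0,0,0,-1,1,0 for degrees 0…6.
Multiplying by (1 + 2t^2 + t^5) gives running coefficients 1,0,2,0,-1,2,-2 for degrees 0…6.
Finally multiplying by (1 + t + t^2), the product of all factors after the first has coefficients 1,1,3,2,1,1,-1 for degrees 0…6.
[t^6] = 1·(-1) + 1·1 + 1·1 + 1·2 + 1·3 = 6.

6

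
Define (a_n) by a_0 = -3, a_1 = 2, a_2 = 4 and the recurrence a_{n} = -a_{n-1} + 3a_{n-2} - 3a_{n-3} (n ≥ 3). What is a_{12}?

The ordinary generating function has denominator 1 + y - 3y^2 + 3y^3.
Iterating the recurrence: a_0,…,a_{12} = -3, 2, 4, 11, -5, 26, -74, 167, -467, 1190, -3092, 8063, -20909.

-20909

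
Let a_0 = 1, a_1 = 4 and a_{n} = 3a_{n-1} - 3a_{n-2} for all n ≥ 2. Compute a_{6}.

The ordinary generating function has denominator 1 - 3q + 3q^2.
Iterating the recurrence: a_0,…,a_{6} = 1, 4, 9, 15, 18, 9, -27.

-27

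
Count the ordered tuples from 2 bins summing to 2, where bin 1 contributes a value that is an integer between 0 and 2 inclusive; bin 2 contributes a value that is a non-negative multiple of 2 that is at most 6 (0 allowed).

2

The generating function for the choices is (1 + z + z^2)·(1 + z^2 + z^4 + z^6); the count is [z^2].
(1 + z + z^2) has coefficients 1,1,1 for degrees 0…2.
(1 + z^2 + z^4 + z^6) has coefficients 1,0,1 for degrees 0…2.
[z^2] = 1·1 + 1·0 + 1·1 = 2.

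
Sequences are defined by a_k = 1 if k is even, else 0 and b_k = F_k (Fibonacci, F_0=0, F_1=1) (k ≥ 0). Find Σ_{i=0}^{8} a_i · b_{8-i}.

Write out a_i and b_{8-i} for i = 0,…,8 and sum the products.
Σ = 1·21 + 0·13 + 1·8 + 0·5 + 1·3 + 0·2 + 1·1 + 0·1 + 1·0 = 33.

33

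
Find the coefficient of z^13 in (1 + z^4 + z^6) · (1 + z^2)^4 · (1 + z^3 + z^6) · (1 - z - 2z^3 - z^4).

(1 + z^4 + z^6) has coefficients 1,0,0,0,1,0,1 for degrees 0…6.
(1 + z^2)^4 has coefficients 1,0,4,0,6,0,4,0,1,0,0,0,0,0 for degrees 0…13.
Multiplying by (1 + z^3 + z^6) gives running coefficients 1,0,4,1,6,4,5,6,5,4,6,1,4,0 for degrees 0…13.
Finally multiplying by (1 - z - 2z^3 - z^4), the product of all factors after the first has coefficients 1,-1,4,-5,4,-10,-5,-12,-15,-15,-15,-21,-10,-20 for degrees 0…13.
[z^13] = 1·(-20) + 1·(-15) + 1·(-12) = -47.

-47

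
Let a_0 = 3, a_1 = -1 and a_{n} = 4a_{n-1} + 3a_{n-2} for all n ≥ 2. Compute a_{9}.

The ordinary generating function has denominator 1 - 4t - 3t^2.
Iterating the recurrence: a_0,…,a_{9} = 3, -1, 5, 17, 83, 383, 1781, 8273, 38435, 178559.

178559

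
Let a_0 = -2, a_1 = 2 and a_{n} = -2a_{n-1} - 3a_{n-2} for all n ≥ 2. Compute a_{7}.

86

The ordinary generating function has denominator 1 + 2y + 3y^2.
Iterating the recurrence: a_0,…,a_{7} = -2, 2, 2, -10, 14, 2, -46, 86.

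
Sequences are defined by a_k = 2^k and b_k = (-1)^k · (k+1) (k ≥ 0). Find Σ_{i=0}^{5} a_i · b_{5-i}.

12

The convolution is the x^5 coefficient of A(x)B(x).
Σ = 1·(-6) + 2·5 + 4·(-4) + 8·3 + 16·(-2) + 32·1 = 12.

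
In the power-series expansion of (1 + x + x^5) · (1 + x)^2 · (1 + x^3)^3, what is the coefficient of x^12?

(1 + x + x^5) has coefficients 1,1,0,0,0,1 for degrees 0…5.
(1 + x)^2 has coefficients 1,2,1,0,0,0,0,0,0,0,0,0,0 for degrees 0…12.
Finally multiplying by (1 + x^3)^3, the product of all factors after the first has coefficients 1,2,1,3,6,3,3,6,3,1,2,1,0 for degrees 0…12.
[x^12] = 1·0 + 1·1 + 1·6 = 7.

7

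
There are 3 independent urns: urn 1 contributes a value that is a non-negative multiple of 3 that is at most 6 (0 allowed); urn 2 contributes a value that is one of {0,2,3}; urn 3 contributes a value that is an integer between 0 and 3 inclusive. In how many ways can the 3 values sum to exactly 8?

The generating function for the choices is (1 + x^3 + x^6)·(1 + x^2 + x^3)·(1 + x + x^2 + x^3); the count is [x^8].
(1 + x^3 + x^6) has coefficients 1,0,0,1,0,0,1 for degrees 0…6.
(1 + x^2 + x^3) has coefficients 1,0,1,1,0,0,0,0,0 for degrees 0…8.
Finally multiplying by (1 + x + x^2 + x^3), the product of all factors after the first has coefficients 1,1,2,3,2,2,1,0,0 for degrees 0…8.
[x^8] = 1·0 + 1·2 + 1·2 = 4.

4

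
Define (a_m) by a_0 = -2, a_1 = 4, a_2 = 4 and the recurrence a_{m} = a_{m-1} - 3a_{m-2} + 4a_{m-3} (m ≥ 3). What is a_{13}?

6268

The ordinary generating function has denominator 1 - t + 3t^2 - 4t^3.
Iterating the recurrence: a_0,…,a_{13} = -2, 4, 4, -16, -12, 52, 24, -180, -44, 592, 4, -1948, 408, 6268.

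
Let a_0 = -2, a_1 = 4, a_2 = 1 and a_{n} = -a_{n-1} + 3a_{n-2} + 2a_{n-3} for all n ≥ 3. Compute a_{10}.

-68

The ordinary generating function has denominator 1 + z - 3z^2 - 2z^3.
Iterating the recurrence: a_0,…,a_{10} = -2, 4, 1, 7, 4, 19, 7, 58, 1, 187, -68.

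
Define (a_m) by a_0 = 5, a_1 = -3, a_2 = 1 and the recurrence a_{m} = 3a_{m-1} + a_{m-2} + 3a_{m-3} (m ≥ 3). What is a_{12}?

895573

The ordinary generating function has denominator 1 - 3t - t^2 - 3t^3.
Iterating the recurrence: a_0,…,a_{12} = 5, -3, 1, 15, 37, 129, 469, 1647, 5797, 20445, 72073, 254055, 895573.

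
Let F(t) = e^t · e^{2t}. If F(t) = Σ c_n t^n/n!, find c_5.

243

The EGF product rule gives c_5 = Σ_{k_1+k_2=5} C(5; k_1,k_2) · ∏ g_i(k_i), where e^t gives (1)^k; e^{2t} gives (2)^k.
g_1(k) for k = 0…5: 1, 1, 1, 1, 1, 1.
g_2(k) for k = 0…5: 1, 2, 4, 8, 16, 32.
c_5 = Σ_k C(5,k)·g_1(k)·g_2(5−k) = 1·1·32 + 5·1·16 + 10·1·8 + 10·1·4 + 5·1·2 + 1·1·1 = 32 + 80 + 80 + 40 + 10 + 1 = 243.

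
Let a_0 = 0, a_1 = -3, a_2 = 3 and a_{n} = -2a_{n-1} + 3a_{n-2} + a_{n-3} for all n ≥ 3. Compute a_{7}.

-948

The ordinary generating function has denominator 1 + 2q - 3q^2 - q^3.
Iterating the recurrence: a_0,…,a_{7} = 0, -3, 3, -15, 36, -114, 321, -948.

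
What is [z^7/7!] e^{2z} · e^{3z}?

78125

The EGF product rule gives c_7 = Σ_{k_1+k_2=7} C(7; k_1,k_2) · ∏ g_i(k_i), where e^{2z} gives (2)^k; e^{3z} gives (3)^k.
g_1(k) for k = 0…7: 1, 2, 4, 8, 16, 32, 64, 128.
g_2(k) for k = 0…7: 1, 3, 9, 27, 81, 243, 729, 2187.
c_7 = Σ_k C(7,k)·g_1(k)·g_2(7−k) = 1·1·2187 + 7·2·729 + 21·4·243 + 35·8·81 + 35·16·27 + 21·32·9 + 7·64·3 + 1·128·1 = 2187 + 10206 + 20412 + 22680 + 15120 + 6048 + 1344 + 128 = 78125.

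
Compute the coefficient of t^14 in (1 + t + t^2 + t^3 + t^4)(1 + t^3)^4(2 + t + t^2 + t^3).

16

(1 + t + t^2 + t^3 + t^4) has coefficients 1,1,1,1,1 for degrees 0…4.
(1 + t^3)^4 has coefficients 1,0,0,4,0,0,6,0,0,4,0,0,1,0,0 for degrees 0…14.
Finally multiplying by (2 + t + t^2 + t^3), the product of all factors after the first has coefficients 2,1,1,9,4,4,16,6,6,14,4,4,6,1,1 for degrees 0…14.
[t^14] = 1·1 + 1·1 + 1·6 + 1·4 + 1·4 = 16.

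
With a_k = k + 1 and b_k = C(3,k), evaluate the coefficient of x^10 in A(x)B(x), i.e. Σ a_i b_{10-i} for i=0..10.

Write out a_i and b_{10-i} for i = 0,…,10 and sum the products.
Σ = 1·0 + 2·0 + 3·0 + 4·0 + 5·0 + 6·0 + 7·0 + 8·1 + 9·3 + 10·3 + 11·1 = 76.

76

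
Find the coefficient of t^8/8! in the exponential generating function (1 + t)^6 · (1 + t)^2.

The EGF product rule gives c_8 = Σ_{k_1+k_2=8} C(8; k_1,k_2) · ∏ g_i(k_i), where (1+t)^6 gives the falling factorial (6)_k; (1+t)^2 gives the falling factorial (2)_k.
g_1(k) for k = 0…8: 1, 6, 30, 120, 360, 720, 720, 0, 0.
g_2(k) for k = 0…8: 1, 2, 2, 0, 0, 0, 0, 0, 0.
c_8 = Σ_k C(8,k)·g_1(k)·g_2(8−k) = 28·720·2 = 40320.

40320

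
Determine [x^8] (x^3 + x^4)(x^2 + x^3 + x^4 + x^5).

2

(x^3 + x^4) has coefficients 0,0,0,1,1 for degrees 0…4.
(x^2 + x^3 + x^4 + x^5) has coefficients 0,0,1,1,1,1,0,0,0 for degrees 0…8.
[x^8] = 1·1 + 1·1 = 2.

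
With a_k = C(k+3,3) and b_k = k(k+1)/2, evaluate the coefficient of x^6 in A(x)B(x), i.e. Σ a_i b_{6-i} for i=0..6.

This is [x^6] in the product of the two ordinary generating functions.
Σ = 1·21 + 4·15 + 10·10 + 20·6 + 35·3 + 56·1 + 84·0 = 462.

462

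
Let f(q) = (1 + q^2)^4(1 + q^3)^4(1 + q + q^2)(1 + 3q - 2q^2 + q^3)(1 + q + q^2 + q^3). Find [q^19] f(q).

(1 + q^2)^4 has coefficients 1,0,4,0,6,0,4,0,1 for degrees 0…8.
(1 + q^3)^4 has coefficients 1,0,0,4,0,0,6,0,0,4,0,0,1,0,0,0,0,0,0,0 for degrees 0…19.
Multiplying by (1 + q + q^2) gives running coefficients 1,1,1,4,4,4,6,6,6,4,4,4,1,1,1,0,0,0,0,0 for degrees 0…19.
Multiplying by (1 + 3q - 2q^2 + q^3) gives running coefficients 1,4,2,6,15,9,14,20,16,16,10,14,9,0,6,2,-1,1,0,0 for degrees 0…19.
Finally multiplying by (1 + q + q^2 + q^3), the product of all factors after the first has coefficients 1,5,7,13,27,32,44,58,59,66,62,56,49,33,29,17,7,8,2,0 for degrees 0…19.
[q^19] = 1·0 + 4·8 + 6·17 + 4·33 + 1·56 = 322.

322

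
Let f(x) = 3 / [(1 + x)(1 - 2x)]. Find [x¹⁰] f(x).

2049

The denominator gives the recurrence a_n = a_(n−1) + 2a_(n−2) for n ≥ 2; the numerator fixes a_0 = 3, a_1 = 3.
Iterating: 3, 3, 9, 15, 33, 63, 129, 255, 513, 1023, 2049, so a_10 = 2049.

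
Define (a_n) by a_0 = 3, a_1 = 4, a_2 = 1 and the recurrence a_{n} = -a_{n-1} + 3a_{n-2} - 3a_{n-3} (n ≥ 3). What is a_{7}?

The ordinary generating function has denominator 1 + t - 3t^2 + 3t^3.
Iterating the recurrence: a_0,…,a_{7} = 3, 4, 1, 2, -11, 14, -53, 128.

128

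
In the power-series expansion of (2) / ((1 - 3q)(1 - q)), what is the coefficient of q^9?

The denominator gives the recurrence a_n = 4a_(n−1) − 3a_(n−2) for n ≥ 2; the numerator fixes a_0 = 2, a_1 = 8.
Iterating: 2, 8, 26, 80, 242, 728, 2186, 6560, 19682, 59048, so a_9 = 59048.

59048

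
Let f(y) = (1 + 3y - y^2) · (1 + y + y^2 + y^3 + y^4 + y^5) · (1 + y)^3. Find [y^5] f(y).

(1 + 3y - y^2) has coefficients 1,3,-1 for degrees 0…2.
(1 + y + y^2 + y^3 + y^4 + y^5) has coefficients 1,1,1,1,1,1 for degrees 0…5.
Finally multiplying by (1 + y)^3, the product of all factors after the first has coefficients 1,4,7,8,8,8 for degrees 0…5.
[y^5] = 1·8 + 3·8 − 1·8 = 24.

24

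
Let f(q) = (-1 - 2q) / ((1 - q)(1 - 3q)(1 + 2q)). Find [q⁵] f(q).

Partial fractions give a closed form: a_n = (1/2)·1^n + (-3/2)·3^n.
At n = 5: a_5 = -364.

-364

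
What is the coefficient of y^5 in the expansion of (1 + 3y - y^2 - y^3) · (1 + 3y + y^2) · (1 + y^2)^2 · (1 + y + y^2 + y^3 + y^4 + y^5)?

47

(1 + 3y - y^2 - y^3) has coefficients 1,3,-1,-1 for degrees 0…3.
(1 + 3y + y^2) has coefficients 1,3,1,0,0,0 for degrees 0…5.
Multiplying by (1 + y^2)^2 gives running coefficients 1,3,3,6,3,3 for degrees 0…5.
Finally multiplying by (1 + y + y^2 + y^3 + y^4 + y^5), the product of all factors after the first has coefficients 1,4,7,13,16,19 for degrees 0…5.
[y^5] = 1·19 + 3·16 − 1·13 − 1·7 = 47.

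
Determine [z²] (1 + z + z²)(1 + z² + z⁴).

2

(1 + z + z²) has coefficients 1,1,1 for degrees 0…2.
(1 + z² + z⁴) has coefficients 1,0,1 for degrees 0…2.
[z²] = 1·1 + 1·0 + 1·1 = 2.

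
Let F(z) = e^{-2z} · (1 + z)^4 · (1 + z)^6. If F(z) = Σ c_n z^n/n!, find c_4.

The EGF product rule gives c_4 = Σ_{k_1+k_2+k_3=4} C(4; k_1,k_2,k_3) · ∏ g_i(k_i), where e^{-2z} gives (-2)^k; (1+z)^4 gives the falling factorial (4)_k; (1+z)^6 gives the falling factorial (6)_k.
g_1(k) for k = 0…4: 1, -2, 4, -8, 16.
g_2(k) for k = 0…4: 1, 4, 12, 24, 24.
g_3(k) for k = 0…4: 1, 6, 30, 120, 360.
First combine the last two factors: h(k) = Σ_j C(k,j)·g_2(j)·g_3(k−j) for k = 0…4: 1, 10, 90, 720, 5040.
c_4 = Σ_k C(4,k)·g_1(k)·h(4−k) = 1·1·5040 + 4·(-2)·720 + 6·4·90 + 4·(-8)·10 + 1·16·1 = 5040 − 5760 + 2160 − 320 + 16 = 1136.

1136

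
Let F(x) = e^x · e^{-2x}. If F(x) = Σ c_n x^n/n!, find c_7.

The EGF product rule gives c_7 = Σ_{k_1+k_2=7} C(7; k_1,k_2) · ∏ g_i(k_i), where e^x gives (1)^k; e^{-2x} gives (-2)^k.
g_1(k) for k = 0…7: 1, 1, 1, 1, 1, 1, 1, 1.
g_2(k) for k = 0…7: 1, -2, 4, -8, 16, -32, 64, -128.
c_7 = Σ_k C(7,k)·g_1(k)·g_2(7−k) = 1·1·(-128) + 7·1·64 + 21·1·(-32) + 35·1·16 + 35·1·(-8) + 21·1·4 + 7·1·(-2) + 1·1·1 = −128 + 448 − 672 + 560 − 280 + 84 − 14 + 1 = -1.

-1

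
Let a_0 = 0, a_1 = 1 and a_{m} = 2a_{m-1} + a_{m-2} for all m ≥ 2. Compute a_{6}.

70

The ordinary generating function has denominator 1 - 2t - t^2.
Iterating the recurrence: a_0,…,a_{6} = 0, 1, 2, 5, 12, 29, 70.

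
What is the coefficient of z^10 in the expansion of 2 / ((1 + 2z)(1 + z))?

Partial fractions give a closed form: a_n = (4)·(-2)^n + (-2)·(-1)^n.
At n = 10: a_10 = 4094.

4094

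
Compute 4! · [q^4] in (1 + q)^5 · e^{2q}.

1256

The EGF product rule gives c_4 = Σ_{k_1+k_2=4} C(4; k_1,k_2) · ∏ g_i(k_i), where (1+q)^5 gives the falling factorial (5)_k; e^{2q} gives (2)^k.
g_1(k) for k = 0…4: 1, 5, 20, 60, 120.
g_2(k) for k = 0…4: 1, 2, 4, 8, 16.
c_4 = Σ_k C(4,k)·g_1(k)·g_2(4−k) = 1·1·16 + 4·5·8 + 6·20·4 + 4·60·2 + 1·120·1 = 16 + 160 + 480 + 480 + 120 = 1256.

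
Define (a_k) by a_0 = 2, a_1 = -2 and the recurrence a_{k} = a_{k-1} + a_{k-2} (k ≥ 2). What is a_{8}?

The ordinary generating function has denominator 1 - z - z^2.
Iterating the recurrence: a_0,…,a_{8} = 2, -2, 0, -2, -2, -4, -6, -10, -16.

-16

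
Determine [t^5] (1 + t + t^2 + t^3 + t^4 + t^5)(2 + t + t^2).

4

(1 + t + t^2 + t^3 + t^4 + t^5) has coefficients 1,1,1,1,1,1 for degrees 0…5.
(2 + t + t^2) has coefficients 2,1,1,0,0,0 for degrees 0…5.
[t^5] = 1·0 + 1·0 + 1·0 + 1·1 + 1·1 + 1·2 = 4.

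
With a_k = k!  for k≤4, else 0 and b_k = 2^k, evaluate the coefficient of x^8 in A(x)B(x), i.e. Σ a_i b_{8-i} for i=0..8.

1088

The convolution is the x^8 coefficient of A(x)B(x).
Σ = 1·256 + 1·128 + 2·64 + 6·32 + 24·16 + 0·8 + 0·4 + 0·2 + 0·1 = 1088.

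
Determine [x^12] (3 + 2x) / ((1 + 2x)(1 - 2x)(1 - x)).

19113

Partial fractions give a closed form: a_n = (2/3)·(-2)^n + (4)·2^n + (-5/3)·1^n.
At n = 12: a_12 = 19113.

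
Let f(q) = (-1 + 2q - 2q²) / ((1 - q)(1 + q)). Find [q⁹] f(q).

2

The denominator gives the recurrence a_n = a_(n−2) for n ≥ 3; the numerator fixes a_0 = -1, a_1 = 2, a_2 = -3.
Iterating: -1, 2, -3, 2, -3, 2, -3, 2, -3, 2, so a_9 = 2.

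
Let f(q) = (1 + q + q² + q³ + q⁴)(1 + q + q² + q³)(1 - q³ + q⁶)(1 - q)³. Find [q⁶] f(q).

(1 + q + q² + q³ + q⁴) has coefficients 1,1,1,1,1 for degrees 0…4.
(1 + q + q² + q³) has coefficients 1,1,1,1,0,0,0 for degrees 0…6.
Multiplying by (1 - q³ + q⁶) gives running coefficients 1,1,1,0,-1,-1,0 for degrees 0…6.
Finally multiplying by (1 - q)³, the product of all factors after the first has coefficients 1,-2,1,-1,1,1,0 for degrees 0…6.
[q⁶] = 1·0 + 1·1 + 1·1 + 1·(-1) + 1·1 = 2.

2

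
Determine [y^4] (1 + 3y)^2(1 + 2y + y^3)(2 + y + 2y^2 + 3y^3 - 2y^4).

(1 + 3y)^2 has coefficients 1,6,9 for degrees 0…2.
(1 + 2y + y^3) has coefficients 1,2,0,1,0 for degrees 0…4.
Finally multiplying by (2 + y + 2y^2 + 3y^3 - 2y^4), the product of all factors after the first has coefficients 2,5,4,9,5 for degrees 0…4.
[y^4] = 1·5 + 6·9 + 9·4 = 95.

95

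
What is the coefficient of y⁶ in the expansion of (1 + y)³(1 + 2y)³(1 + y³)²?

(1 + y)³ has coefficients 1,3,3,1 for degrees 0…3.
(1 + 2y)³ has coefficients 1,6,12,8,0,0,0 for degrees 0…6.
Finally multiplying by (1 + y³)², the product of all factors after the first has coefficients 1,6,12,10,12,24,17 for degrees 0…6.
[y⁶] = 1·17 + 3·24 + 3·12 + 1·10 = 135.

135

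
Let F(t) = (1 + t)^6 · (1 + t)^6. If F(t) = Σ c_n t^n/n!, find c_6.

The EGF product rule gives c_6 = Σ_{k_1+k_2=6} C(6; k_1,k_2) · ∏ g_i(k_i), where (1+t)^6 gives the falling factorial (6)_k; (1+t)^6 gives the falling factorial (6)_k.
g_1(k) for k = 0…6: 1, 6, 30, 120, 360, 720, 720.
g_2(k) for k = 0…6: 1, 6, 30, 120, 360, 720, 720.
c_6 = Σ_k C(6,k)·g_1(k)·g_2(6−k) = 1·1·720 + 6·6·720 + 15·30·360 + 20·120·120 + 15·360·30 + 6·720·6 + 1·720·1 = 720 + 25920 + 162000 + 288000 + 162000 + 25920 + 720 = 665280.

665280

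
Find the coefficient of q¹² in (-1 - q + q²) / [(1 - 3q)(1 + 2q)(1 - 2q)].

-1164255

Partial fractions give a closed form: a_n = (-11/5)·3^n + (-1/20)·(-2)^n + (5/4)·2^n.
At n = 12: a_12 = -1164255.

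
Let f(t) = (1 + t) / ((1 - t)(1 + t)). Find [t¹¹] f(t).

1

Partial fractions give a closed form: a_n = (1)·1^n.
At n = 11: a_11 = 1.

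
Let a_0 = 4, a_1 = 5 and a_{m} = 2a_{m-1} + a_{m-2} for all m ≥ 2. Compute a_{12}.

The ordinary generating function has denominator 1 - 2z - z^2.
Iterating the recurrence: a_0,…,a_{12} = 4, 5, 14, 33, 80, 193, 466, 1125, 2716, 6557, 15830, 38217, 92264.

92264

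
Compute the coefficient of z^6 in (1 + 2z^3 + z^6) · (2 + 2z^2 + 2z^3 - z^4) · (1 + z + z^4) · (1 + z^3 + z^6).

22

(1 + 2z^3 + z^6) has coefficients 1,0,0,2,0,0,1 for degrees 0…6.
(2 + 2z^2 + 2z^3 - z^4) has coefficients 2,0,2,2,-1,0,0 for degrees 0…6.
Multiplying by (1 + z + z^4) gives running coefficients 2,2,2,4,3,-1,2 for degrees 0…6.
Finally multiplying by (1 + z^3 + z^6), the product of all factors after the first has coefficients 2,2,2,6,5,1,8 for degrees 0…6.
[z^6] = 1·8 + 2·6 + 1·2 = 22.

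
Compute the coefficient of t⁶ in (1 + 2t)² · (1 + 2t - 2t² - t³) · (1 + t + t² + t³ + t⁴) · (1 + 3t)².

23

(1 + 2t)² has coefficients 1,4,4 for degrees 0…2.
(1 + 2t - 2t² - t³) has coefficients 1,2,-2,-1,0,0,0 for degrees 0…6.
Multiplying by (1 + t + t² + t³ + t⁴) gives running coefficients 1,3,1,0,0,-1,-3 for degrees 0…6.
Finally multiplying by (1 + 3t)², the product of all factors after the first has coefficients 1,9,28,33,9,-1,-9 for degrees 0…6.
[t⁶] = 1·(-9) + 4·(-1) + 4·9 = 23.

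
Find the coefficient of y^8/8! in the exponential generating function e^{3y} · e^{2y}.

390625

The EGF product rule gives c_8 = Σ_{k_1+k_2=8} C(8; k_1,k_2) · ∏ g_i(k_i), where e^{3y} gives (3)^k; e^{2y} gives (2)^k.
g_1(k) for k = 0…8: 1, 3, 9, 27, 81, 243, 729, 2187, 6561.
g_2(k) for k = 0…8: 1, 2, 4, 8, 16, 32, 64, 128, 256.
c_8 = Σ_k C(8,k)·g_1(k)·g_2(8−k) = 1·1·256 + 8·3·128 + 28·9·64 + 56·27·32 + 70·81·16 + 56·243·8 + 28·729·4 + 8·2187·2 + 1·6561·1 = 256 + 3072 + 16128 + 48384 + 90720 + 108864 + 81648 + 34992 + 6561 = 390625.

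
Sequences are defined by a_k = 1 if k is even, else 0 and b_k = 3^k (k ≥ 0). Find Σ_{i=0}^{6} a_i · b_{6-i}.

820

This is [x^6] in the product of the two ordinary generating functions.
Σ = 1·729 + 0·243 + 1·81 + 0·27 + 1·9 + 0·3 + 1·1 = 820.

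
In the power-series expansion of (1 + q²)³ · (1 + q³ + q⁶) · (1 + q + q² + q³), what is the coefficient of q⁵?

10

(1 + q²)³ has coefficients 1,0,3,0,3,0 for degrees 0…5.
(1 + q³ + q⁶) has coefficients 1,0,0,1,0,0 for degrees 0…5.
Finally multiplying by (1 + q + q² + q³), the product of all factors after the first has coefficients 1,1,1,2,1,1 for degrees 0…5.
[q⁵] = 1·1 + 3·2 + 3·1 = 10.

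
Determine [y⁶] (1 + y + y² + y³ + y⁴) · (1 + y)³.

(1 + y + y² + y³ + y⁴) has coefficients 1,1,1,1,1 for degrees 0…4.
(1 + y)³ has coefficients 1,3,3,1,0,0,0 for degrees 0…6.
[y⁶] = 1·0 + 1·0 + 1·0 + 1·1 + 1·3 = 4.

4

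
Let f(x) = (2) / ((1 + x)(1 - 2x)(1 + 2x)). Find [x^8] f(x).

Partial fractions give a closed form: a_n = (-2/3)·(-1)^n + (2/3)·2^n + (2)·(-2)^n.
At n = 8: a_8 = 682.

682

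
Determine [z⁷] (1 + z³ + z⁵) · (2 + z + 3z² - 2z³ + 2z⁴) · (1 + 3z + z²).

(1 + z³ + z⁵) has coefficients 1,0,0,1,0,1 for degrees 0…5.
(2 + z + 3z² - 2z³ + 2z⁴) has coefficients 2,1,3,-2,2,0,0,0 for degrees 0…7.
Finally multiplying by (1 + 3z + z²), the product of all factors after the first has coefficients 2,7,8,8,-1,4,2,0 for degrees 0…7.
[z⁷] = 1·0 + 1·(-1) + 1·8 = 7.

7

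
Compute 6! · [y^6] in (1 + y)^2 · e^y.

43

The EGF product rule gives c_6 = Σ_{k_1+k_2=6} C(6; k_1,k_2) · ∏ g_i(k_i), where (1+y)^2 gives the falling factorial (2)_k; e^y gives (1)^k.
g_1(k) for k = 0…6: 1, 2, 2, 0, 0, 0, 0.
g_2(k) for k = 0…6: 1, 1, 1, 1, 1, 1, 1.
c_6 = Σ_k C(6,k)·g_1(k)·g_2(6−k) = 1·1·1 + 6·2·1 + 15·2·1 = 1 + 12 + 30 = 43.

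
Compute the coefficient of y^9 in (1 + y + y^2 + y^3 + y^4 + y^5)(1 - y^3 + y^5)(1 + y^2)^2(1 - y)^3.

(1 + y + y^2 + y^3 + y^4 + y^5) has coefficients 1,1,1,1,1,1 for degrees 0…5.
(1 - y^3 + y^5) has coefficients 1,0,0,-1,0,1,0,0,0,0 for degrees 0…9.
Multiplying by (1 + y^2)^2 gives running coefficients 1,0,2,-1,1,-1,0,1,0,1 for degrees 0…9.
Finally multiplying by (1 - y)^3, the product of all factors after the first has coefficients 1,-3,5,-8,10,-9,7,-3,-2,4 for degrees 0…9.
[y^9] = 1·4 + 1·(-2) + 1·(-3) + 1·7 + 1·(-9) + 1·10 = 7.

7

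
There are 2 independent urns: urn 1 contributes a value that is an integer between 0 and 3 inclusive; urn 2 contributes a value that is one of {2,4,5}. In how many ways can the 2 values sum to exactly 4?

2

The generating function for the choices is (1 + q + q² + q³)·(q² + q⁴ + q⁵); the count is [q⁴].
(1 + q + q² + q³) has coefficients 1,1,1,1 for degrees 0…3.
(q² + q⁴ + q⁵) has coefficients 0,0,1,0,1 for degrees 0…4.
[q⁴] = 1·1 + 1·0 + 1·1 + 1·0 = 2.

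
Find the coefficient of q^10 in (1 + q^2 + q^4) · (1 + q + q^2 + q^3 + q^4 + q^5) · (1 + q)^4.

20

(1 + q^2 + q^4) has coefficients 1,0,1,0,1 for degrees 0…4.
(1 + q + q^2 + q^3 + q^4 + q^5) has coefficients 1,1,1,1,1,1,0,0,0,0,0 for degrees 0…10.
Finally multiplying by (1 + q)^4, the product of all factors after the first has coefficients 1,5,11,15,16,16,15,11,5,1,0 for degrees 0…10.
[q^10] = 1·0 + 1·5 + 1·15 = 20.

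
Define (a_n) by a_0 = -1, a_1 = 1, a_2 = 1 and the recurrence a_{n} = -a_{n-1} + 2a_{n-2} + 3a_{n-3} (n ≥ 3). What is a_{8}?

19

The ordinary generating function has denominator 1 + t - 2t^2 - 3t^3.
Iterating the recurrence: a_0,…,a_{8} = -1, 1, 1, -2, 7, -8, 16, -11, 19.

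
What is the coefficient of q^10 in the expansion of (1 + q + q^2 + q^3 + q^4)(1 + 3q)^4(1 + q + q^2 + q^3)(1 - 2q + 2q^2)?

780

(1 + q + q^2 + q^3 + q^4) has coefficients 1,1,1,1,1 for degrees 0…4.
(1 + 3q)^4 has coefficients 1,12,54,108,81,0,0,0,0,0,0 for degrees 0…10.
Multiplying by (1 + q + q^2 + q^3) gives running coefficients 1,13,67,175,255,243,189,81,0,0,0 for degrees 0…10.
Finally multiplying by (1 - 2q + 2q^2), the product of all factors after the first has coefficients 1,11,43,67,39,83,213,189,216,162,0 for degrees 0…10.
[q^10] = 1·0 + 1·162 + 1·216 + 1·189 + 1·213 = 780.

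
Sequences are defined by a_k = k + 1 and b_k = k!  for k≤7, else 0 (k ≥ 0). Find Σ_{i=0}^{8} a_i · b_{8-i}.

This is [x^8] in the product of the two ordinary generating functions.
Σ = 1·0 + 2·5040 + 3·720 + 4·120 + 5·24 + 6·6 + 7·2 + 8·1 + 9·1 = 12907.

12907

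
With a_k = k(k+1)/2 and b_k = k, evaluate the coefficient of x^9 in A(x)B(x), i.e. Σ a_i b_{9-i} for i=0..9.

330

Write out a_i and b_{9-i} for i = 0,…,9 and sum the products.
Σ = 0·9 + 1·8 + 3·7 + 6·6 + 10·5 + 15·4 + 21·3 + 28·2 + 36·1 + 45·0 = 330.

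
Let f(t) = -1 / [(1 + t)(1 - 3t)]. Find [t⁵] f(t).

The denominator gives the recurrence a_n = 2a_(n−1) + 3a_(n−2) for n ≥ 2; the numerator fixes a_0 = -1, a_1 = -2.
Iterating: -1, -2, -7, -20, -61, -182, so a_5 = -182.

-182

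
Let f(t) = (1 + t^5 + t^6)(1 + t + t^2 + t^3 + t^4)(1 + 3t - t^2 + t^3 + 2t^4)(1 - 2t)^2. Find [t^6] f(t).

(1 + t^5 + t^6) has coefficients 1,0,0,0,0,1,1 for degrees 0…6.
(1 + t + t^2 + t^3 + t^4) has coefficients 1,1,1,1,1,0,0 for degrees 0…6.
Multiplying by (1 + 3t - t^2 + t^3 + 2t^4) gives running coefficients 1,4,3,4,6,5,2 for degrees 0…6.
Finally multiplying by (1 - 2t)^2, the product of all factors after the first has coefficients 1,0,-9,8,2,-3,6 for degrees 0…6.
[t^6] = 1·6 + 1·0 + 1·1 = 7.

7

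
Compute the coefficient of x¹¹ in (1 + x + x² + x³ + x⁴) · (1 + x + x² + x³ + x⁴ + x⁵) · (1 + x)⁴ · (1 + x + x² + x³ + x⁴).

(1 + x + x² + x³ + x⁴) has coefficients 1,1,1,1,1 for degrees 0…4.
(1 + x + x² + x³ + x⁴ + x⁵) has coefficients 1,1,1,1,1,1,0,0,0,0,0,0 for degrees 0…11.
Multiplying by (1 + x)⁴ gives running coefficients 1,5,11,15,16,16,15,11,5,1,0,0 for degrees 0…11.
Finally multiplying by (1 + x + x² + x³ + x⁴), the product of all factors after the first has coefficients 1,6,17,32,48,63,73,73,63,48,32,17 for degrees 0…11.
[x¹¹] = 1·17 + 1·32 + 1·48 + 1·63 + 1·73 = 233.

233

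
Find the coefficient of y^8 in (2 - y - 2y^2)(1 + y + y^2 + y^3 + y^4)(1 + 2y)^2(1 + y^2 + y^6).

(2 - y - 2y^2) has coefficients 2,-1,-2 for degrees 0…2.
(1 + y + y^2 + y^3 + y^4) has coefficients 1,1,1,1,1,0,0,0,0 for degrees 0…8.
Multiplying by (1 + 2y)^2 gives running coefficients 1,5,9,9,9,8,4,0,0 for degrees 0…8.
Finally multiplying by (1 + y^2 + y^6), the product of all factors after the first has coefficients 1,5,10,14,18,17,14,13,13 for degrees 0…8.
[y^8] = 2·13 − 1·13 − 2·14 = -15.

-15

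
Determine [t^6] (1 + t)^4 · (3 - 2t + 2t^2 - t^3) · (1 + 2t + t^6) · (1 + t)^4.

(1 + t)^4 has coefficients 1,4,6,4,1 for degrees 0…4.
(3 - 2t + 2t^2 - t^3) has coefficients 3,-2,2,-1,0,0,0 for degrees 0…6.
Multiplying by (1 + 2t + t^6) gives running coefficients 3,4,-2,3,-2,0,3 for degrees 0…6.
Finally multiplying by (1 + t)^4, the product of all factors after the first has coefficients 3,16,32,31,17,6,1 for degrees 0…6.
[t^6] = 1·1 + 4·6 + 6·17 + 4·31 + 1·32 = 283.

283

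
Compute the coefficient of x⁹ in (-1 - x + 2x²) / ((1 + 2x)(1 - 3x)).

The denominator gives the recurrence a_n = a_(n−1) + 6a_(n−2) for n ≥ 3; the numerator fixes a_0 = -1, a_1 = -2, a_2 = -6.
Iterating: -1, -2, -6, -18, -54, -162, -486, -1458, -4374, -13122, so a_9 = -13122.

-13122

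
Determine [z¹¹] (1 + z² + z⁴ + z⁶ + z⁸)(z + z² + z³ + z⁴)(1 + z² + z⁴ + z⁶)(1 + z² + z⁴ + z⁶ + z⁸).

(1 + z² + z⁴ + z⁶ + z⁸) has coefficients 1,0,1,0,1,0,1,0,1 for degrees 0…8.
(z + z² + z³ + z⁴) has coefficients 0,1,1,1,1,0,0,0,0,0,0,0 for degrees 0…11.
Multiplying by (1 + z² + z⁴ + z⁶) gives running coefficients 0,1,1,2,2,2,2,2,2,1,1,0 for degrees 0…11.
Finally multiplying by (1 + z² + z⁴ + z⁶ + z⁸), the product of all factors after the first has coefficients 0,1,1,3,3,5,5,7,7,8,8,7 for degrees 0…11.
[z¹¹] = 1·7 + 1·8 + 1·7 + 1·5 + 1·3 = 30.

30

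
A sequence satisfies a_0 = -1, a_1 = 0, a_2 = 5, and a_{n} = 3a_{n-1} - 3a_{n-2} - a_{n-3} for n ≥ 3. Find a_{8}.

-421

The ordinary generating function has denominator 1 - 3z + 3z^2 + z^3.
Iterating the recurrence: a_0,…,a_{8} = -1, 0, 5, 16, 33, 46, 23, -102, -421.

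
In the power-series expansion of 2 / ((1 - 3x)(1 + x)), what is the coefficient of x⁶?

1094

Partial fractions give a closed form: a_n = (3/2)·3^n + (1/2)·(-1)^n.
At n = 6: a_6 = 1094.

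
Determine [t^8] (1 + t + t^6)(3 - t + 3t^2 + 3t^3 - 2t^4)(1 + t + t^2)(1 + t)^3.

16

(1 + t + t^6) has coefficients 1,1,0,0,0,0,1 for degrees 0…6.
(3 - t + 3t^2 + 3t^3 - 2t^4) has coefficients 3,-1,3,3,-2,0,0,0,0 for degrees 0…8.
Multiplying by (1 + t + t^2) gives running coefficients 3,2,5,5,4,1,-2,0,0 for degrees 0…8.
Finally multiplying by (1 + t)^3, the product of all factors after the first has coefficients 3,11,20,29,36,33,18,1,-5 for degrees 0…8.
[t^8] = 1·(-5) + 1·1 + 1·20 = 16.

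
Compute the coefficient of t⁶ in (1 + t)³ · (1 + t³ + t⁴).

(1 + t)³ has coefficients 1,3,3,1 for degrees 0…3.
(1 + t³ + t⁴) has coefficients 1,0,0,1,1,0,0 for degrees 0…6.
[t⁶] = 1·0 + 3·0 + 3·1 + 1·1 = 4.

4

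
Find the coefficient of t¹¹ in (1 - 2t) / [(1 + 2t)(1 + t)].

Partial fractions give a closed form: a_n = (4)·(-2)^n + (-3)·(-1)^n.
At n = 11: a_11 = -8189.

-8189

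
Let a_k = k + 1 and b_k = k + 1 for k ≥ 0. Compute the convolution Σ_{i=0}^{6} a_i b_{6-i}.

This is [x^6] in the product of the two ordinary generating functions.
Σ = 1·7 + 2·6 + 3·5 + 4·4 + 5·3 + 6·2 + 7·1 = 84.

84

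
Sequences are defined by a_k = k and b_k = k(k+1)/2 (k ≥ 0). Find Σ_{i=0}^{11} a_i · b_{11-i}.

This is [x^11] in the product of the two ordinary generating functions.
Σ = 0·66 + 1·55 + 2·45 + 3·36 + 4·28 + 5·21 + 6·15 + 7·10 + 8·6 + 9·3 + 10·1 + 11·0 = 715.

715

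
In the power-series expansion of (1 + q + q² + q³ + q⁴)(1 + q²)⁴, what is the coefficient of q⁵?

10

(1 + q + q² + q³ + q⁴) has coefficients 1,1,1,1,1 for degrees 0…4.
(1 + q²)⁴ has coefficients 1,0,4,0,6,0 for degrees 0…5.
[q⁵] = 1·0 + 1·6 + 1·0 + 1·4 + 1·0 = 10.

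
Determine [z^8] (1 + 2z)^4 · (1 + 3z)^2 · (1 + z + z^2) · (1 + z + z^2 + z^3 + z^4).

(1 + 2z)^4 has coefficients 1,8,24,32,16 for degrees 0…4.
(1 + 3z)^2 has coefficients 1,6,9,0,0,0,0,0,0 for degrees 0…8.
Multiplying by (1 + z + z^2) gives running coefficients 1,7,16,15,9,0,0,0,0 for degrees 0…8.
Finally multiplying by (1 + z + z^2 + z^3 + z^4), the product of all factors after the first has coefficients 1,8,24,39,48,47,40,24,9 for degrees 0…8.
[z^8] = 1·9 + 8·24 + 24·40 + 32·47 + 16·48 = 3433.

3433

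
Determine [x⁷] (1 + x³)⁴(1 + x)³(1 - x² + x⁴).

11

(1 + x³)⁴ has coefficients 1,0,0,4,0,0,6,0 for degrees 0…7.
(1 + x)³ has coefficients 1,3,3,1,0,0,0,0 for degrees 0…7.
Finally multiplying by (1 - x² + x⁴), the product of all factors after the first has coefficients 1,3,2,-2,-2,2,3,1 for degrees 0…7.
[x⁷] = 1·1 + 4·(-2) + 6·3 = 11.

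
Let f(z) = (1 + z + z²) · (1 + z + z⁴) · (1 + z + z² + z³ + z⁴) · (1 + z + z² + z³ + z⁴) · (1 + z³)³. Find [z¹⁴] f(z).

140

(1 + z + z²) has coefficients 1,1,1 for degrees 0…2.
(1 + z + z⁴) has coefficients 1,1,0,0,1,0,0,0,0,0,0,0,0,0,0 for degrees 0…14.
Multiplying by (1 + z + z² + z³ + z⁴) gives running coefficients 1,2,2,2,3,2,1,1,1,0,0,0,0,0,0 for degrees 0…14.
Multiplying by (1 + z + z² + z³ + z⁴) gives running coefficients 1,3,5,7,10,11,10,9,8,5,3,2,1,0,0 for degrees 0…14.
Finally multiplying by (1 + z³)³, the product of all factors after the first has coefficients 1,3,5,10,19,26,34,48,56,57,63,64,53,46,41 for degrees 0…14.
[z¹⁴] = 1·41 + 1·46 + 1·53 = 140.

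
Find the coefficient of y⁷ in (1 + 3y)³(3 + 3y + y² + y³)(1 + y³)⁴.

(1 + 3y)³ has coefficients 1,9,27,27 for degrees 0…3.
(3 + 3y + y² + y³) has coefficients 3,3,1,1,0,0,0,0 for degrees 0…7.
Finally multiplying by (1 + y³)⁴, the product of all factors after the first has coefficients 3,3,1,13,12,4,22,18 for degrees 0…7.
[y⁷] = 1·18 + 9·22 + 27·4 + 27·12 = 648.

648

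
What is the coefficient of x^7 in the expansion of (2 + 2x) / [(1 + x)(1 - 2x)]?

Partial fractions give a closed form: a_n = (2)·2^n.
At n = 7: a_7 = 256.

256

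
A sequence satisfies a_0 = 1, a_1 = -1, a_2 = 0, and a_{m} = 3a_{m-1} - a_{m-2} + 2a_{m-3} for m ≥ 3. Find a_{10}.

3747

The ordinary generating function has denominator 1 - 3x + x^2 - 2x^3.
Iterating the recurrence: a_0,…,a_{10} = 1, -1, 0, 3, 7, 18, 53, 155, 448, 1295, 3747.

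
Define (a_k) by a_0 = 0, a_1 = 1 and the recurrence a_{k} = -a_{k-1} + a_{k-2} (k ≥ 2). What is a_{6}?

-8

The ordinary generating function has denominator 1 + x - x^2.
Iterating the recurrence: a_0,…,a_{6} = 0, 1, -1, 2, -3, 5, -8.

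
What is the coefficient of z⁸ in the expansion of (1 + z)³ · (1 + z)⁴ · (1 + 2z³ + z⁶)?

(1 + z)³ has coefficients 1,3,3,1 for degrees 0…3.
(1 + z)⁴ has coefficients 1,4,6,4,1,0,0,0,0 for degrees 0…8.
Finally multiplying by (1 + 2z³ + z⁶), the product of all factors after the first has coefficients 1,4,6,6,9,12,9,6,6 for degrees 0…8.
[z⁸] = 1·6 + 3·6 + 3·9 + 1·12 = 63.

63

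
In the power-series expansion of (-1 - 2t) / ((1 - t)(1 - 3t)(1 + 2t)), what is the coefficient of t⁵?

Partial fractions give a closed form: a_n = (1/2)·1^n + (-3/2)·3^n.
At n = 5: a_5 = -364.

-364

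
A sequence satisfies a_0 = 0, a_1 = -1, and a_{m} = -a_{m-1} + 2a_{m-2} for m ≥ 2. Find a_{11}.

The ordinary generating function has denominator 1 + z - 2z^2.
Iterating the recurrence: a_0,…,a_{11} = 0, -1, 1, -3, 5, -11, 21, -43, 85, -171, 341, -683.

-683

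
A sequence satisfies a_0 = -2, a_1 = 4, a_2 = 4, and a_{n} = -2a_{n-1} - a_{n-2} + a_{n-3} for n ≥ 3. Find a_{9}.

The ordinary generating function has denominator 1 + 2y + y^2 - y^3.
Iterating the recurrence: a_0,…,a_{9} = -2, 4, 4, -14, 28, -38, 34, -2, -68, 172.

172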